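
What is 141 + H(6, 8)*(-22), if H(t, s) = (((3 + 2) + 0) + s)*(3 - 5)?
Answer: 713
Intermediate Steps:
H(t, s) = -10 - 2*s (H(t, s) = ((5 + 0) + s)*(-2) = (5 + s)*(-2) = -10 - 2*s)
141 + H(6, 8)*(-22) = 141 + (-10 - 2*8)*(-22) = 141 + (-10 - 16)*(-22) = 141 - 26*(-22) = 141 + 572 = 713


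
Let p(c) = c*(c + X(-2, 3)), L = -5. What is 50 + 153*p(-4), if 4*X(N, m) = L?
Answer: 3263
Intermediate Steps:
X(N, m) = -5/4 (X(N, m) = (1/4)*(-5) = -5/4)
p(c) = c*(-5/4 + c) (p(c) = c*(c - 5/4) = c*(-5/4 + c))
50 + 153*p(-4) = 50 + 153*((1/4)*(-4)*(-5 + 4*(-4))) = 50 + 153*((1/4)*(-4)*(-5 - 16)) = 50 + 153*((1/4)*(-4)*(-21)) = 50 + 153*21 = 50 + 3213 = 3263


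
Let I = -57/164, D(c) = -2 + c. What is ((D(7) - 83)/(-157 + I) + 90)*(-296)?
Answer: -53171664/1985 ≈ -26787.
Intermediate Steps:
I = -57/164 (I = -57*1/164 = -57/164 ≈ -0.34756)
((D(7) - 83)/(-157 + I) + 90)*(-296) = (((-2 + 7) - 83)/(-157 - 57/164) + 90)*(-296) = ((5 - 83)/(-25805/164) + 90)*(-296) = (-78*(-164/25805) + 90)*(-296) = (984/1985 + 90)*(-296) = (179634/1985)*(-296) = -53171664/1985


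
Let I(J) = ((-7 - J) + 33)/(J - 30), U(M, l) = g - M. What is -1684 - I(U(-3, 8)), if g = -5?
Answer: -13465/8 ≈ -1683.1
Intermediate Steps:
U(M, l) = -5 - M
I(J) = (26 - J)/(-30 + J)
-1684 - I(U(-3, 8)) = -1684 - (26 - (-5 - 1*(-3)))/(-30 + (-5 - 1*(-3))) = -1684 - (26 - (-5 + 3))/(-30 + (-5 + 3)) = -1684 - (26 - 1*(-2))/(-30 - 2) = -1684 - (26 + 2)/(-32) = -1684 - (-1)*28/32 = -1684 - 1*(-7/8) = -1684 + 7/8 = -13465/8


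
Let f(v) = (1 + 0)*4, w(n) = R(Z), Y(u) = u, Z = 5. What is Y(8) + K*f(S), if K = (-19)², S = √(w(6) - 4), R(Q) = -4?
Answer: 1452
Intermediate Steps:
w(n) = -4
S = 2*I*√2 (S = √(-4 - 4) = √(-8) = 2*I*√2 ≈ 2.8284*I)
f(v) = 4 (f(v) = 1*4 = 4)
K = 361
Y(8) + K*f(S) = 8 + 361*4 = 8 + 1444 = 1452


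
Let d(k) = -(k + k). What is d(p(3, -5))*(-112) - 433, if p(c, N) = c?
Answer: 239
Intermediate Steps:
d(k) = -2*k
d(p(3, -5))*(-112) - 433 = -2*3*(-112) - 433 = -6*(-112) - 433 = 672 - 433 = 239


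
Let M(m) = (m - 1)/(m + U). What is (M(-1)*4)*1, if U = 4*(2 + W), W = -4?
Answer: 8/9 ≈ 0.88889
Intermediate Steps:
U = -8 (U = 4*(2 - 4) = 4*(-2) = -8)
M(m) = (-1 + m)/(-8 + m) (M(m) = (m - 1)/(m - 8) = (-1 + m)/(-8 + m))
(M(-1)*4)*1 = (((-1 - 1)/(-8 - 1))*4)*1 = ((-2/(-9))*4)*1 = (-⅑*(-2)*4)*1 = ((2/9)*4)*1 = (8/9)*1 = 8/9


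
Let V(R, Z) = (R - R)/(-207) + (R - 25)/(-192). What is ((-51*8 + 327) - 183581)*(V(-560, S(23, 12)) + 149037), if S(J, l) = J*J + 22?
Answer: -875935778853/32 ≈ -2.7373e+10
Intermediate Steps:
S(J, l) = 22 + J**2 (S(J, l) = J**2 + 22 = 22 + J**2)
V(R, Z) = 25/192 - R/192 (V(R, Z) = 0*(-1/207) + (-25 + R)*(-1/192) = 0 + (25/192 - R/192) = 25/192 - R/192)
((-51*8 + 327) - 183581)*(V(-560, S(23, 12)) + 149037) = ((-51*8 + 327) - 183581)*((25/192 - 1/192*(-560)) + 149037) = ((-408 + 327) - 183581)*((25/192 + 35/12) + 149037) = (-81 - 183581)*(195/64 + 149037) = -183662*9538563/64 = -875935778853/32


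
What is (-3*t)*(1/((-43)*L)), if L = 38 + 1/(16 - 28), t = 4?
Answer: 144/19565 ≈ 0.0073601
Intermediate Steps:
L = 455/12 (L = 38 + 1/(-12) = 38 - 1/12 = 455/12 ≈ 37.917)
(-3*t)*(1/((-43)*L)) = (-3*4)*(1/((-43)*(455/12))) = -(-12)*12/(43*455) = -12*(-12/19565) = 144/19565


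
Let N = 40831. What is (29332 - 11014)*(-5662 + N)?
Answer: 644225742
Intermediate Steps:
(29332 - 11014)*(-5662 + N) = (29332 - 11014)*(-5662 + 40831) = 18318*35169 = 644225742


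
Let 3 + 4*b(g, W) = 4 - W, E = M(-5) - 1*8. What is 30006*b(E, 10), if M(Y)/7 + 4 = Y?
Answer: -135027/2 ≈ -67514.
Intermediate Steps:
M(Y) = -28 + 7*Y
E = -71 (E = (-28 + 7*(-5)) - 1*8 = (-28 - 35) - 8 = -63 - 8 = -71)
b(g, W) = ¼ - W/4 (b(g, W) = -¾ + (4 - W)/4 = -¾ + (1 - W/4) = ¼ - W/4)
30006*b(E, 10) = 30006*(¼ - ¼*10) = 30006*(¼ - 5/2) = 30006*(-9/4) = -135027/2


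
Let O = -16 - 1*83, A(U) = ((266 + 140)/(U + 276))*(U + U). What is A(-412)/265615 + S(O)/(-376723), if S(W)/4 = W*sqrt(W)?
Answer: 5974/645065 + 1188*I*sqrt(11)/376723 ≈ 0.0092611 + 0.010459*I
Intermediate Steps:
A(U) = 812*U/(276 + U) (A(U) = (406/(276 + U))*(2*U) = 812*U/(276 + U))
O = -99 (O = -16 - 83 = -99)
S(W) = 4*W**(3/2) (S(W) = 4*(W*sqrt(W)) = 4*W**(3/2))
A(-412)/265615 + S(O)/(-376723) = (812*(-412)/(276 - 412))/265615 + (4*(-99)**(3/2))/(-376723) = (812*(-412)/(-136))*(1/265615) + (4*(-297*I*sqrt(11)))*(-1/376723) = (812*(-412)*(-1/136))*(1/265615) - 1188*I*sqrt(11)*(-1/376723) = (41818/17)*(1/265615) + 1188*I*sqrt(11)/376723 = 5974/645065 + 1188*I*sqrt(11)/376723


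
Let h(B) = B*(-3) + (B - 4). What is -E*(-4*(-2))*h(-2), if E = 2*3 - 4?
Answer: 0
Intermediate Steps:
h(B) = -4 - 2*B (h(B) = -3*B + (-4 + B) = -4 - 2*B)
E = 2 (E = 6 - 4 = 2)
-E*(-4*(-2))*h(-2) = -2*(-4*(-2))*(-4 - 2*(-2)) = -2*8*(-4 + 4) = -2*8*0 = -2*0 = -1*0 = 0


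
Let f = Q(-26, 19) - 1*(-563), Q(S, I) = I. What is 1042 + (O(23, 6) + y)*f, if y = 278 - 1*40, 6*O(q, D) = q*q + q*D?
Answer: 204257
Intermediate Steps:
O(q, D) = q²/6 + D*q/6 (O(q, D) = (q*q + q*D)/6 = (q² + D*q)/6 = q²/6 + D*q/6)
y = 238 (y = 278 - 40 = 238)
f = 582 (f = 19 - 1*(-563) = 19 + 563 = 582)
1042 + (O(23, 6) + y)*f = 1042 + ((⅙)*23*(6 + 23) + 238)*582 = 1042 + ((⅙)*23*29 + 238)*582 = 1042 + (667/6 + 238)*582 = 1042 + (2095/6)*582 = 1042 + 203215 = 204257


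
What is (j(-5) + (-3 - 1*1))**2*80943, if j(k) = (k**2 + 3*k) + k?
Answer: 80943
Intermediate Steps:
j(k) = k**2 + 4*k
(j(-5) + (-3 - 1*1))**2*80943 = (-5*(4 - 5) + (-3 - 1*1))**2*80943 = (-5*(-1) + (-3 - 1))**2*80943 = (5 - 4)**2*80943 = 1**2*80943 = 1*80943 = 80943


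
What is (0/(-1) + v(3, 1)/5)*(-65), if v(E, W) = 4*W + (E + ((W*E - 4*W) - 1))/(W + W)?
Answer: -117/2 ≈ -58.500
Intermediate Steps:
v(E, W) = 4*W + (-1 + E - 4*W + E*W)/(2*W) (v(E, W) = 4*W + (E + ((E*W - 4*W) - 1))/((2*W)) = 4*W + (E + ((-4*W + E*W) - 1))*(1/(2*W)) = 4*W + (E + (-1 - 4*W + E*W))*(1/(2*W)) = 4*W + (-1 + E - 4*W + E*W)*(1/(2*W)) = 4*W + (-1 + E - 4*W + E*W)/(2*W))
(0/(-1) + v(3, 1)/5)*(-65) = (0/(-1) + ((1/2)*(-1 + 3 + 1*(-4 + 3 + 8*1))/1)/5)*(-65) = (0*(-1) + ((1/2)*1*(-1 + 3 + 1*(-4 + 3 + 8)))*(1/5))*(-65) = (0 + ((1/2)*1*(-1 + 3 + 1*7))*(1/5))*(-65) = (0 + ((1/2)*1*(-1 + 3 + 7))*(1/5))*(-65) = (0 + ((1/2)*1*9)*(1/5))*(-65) = (0 + (9/2)*(1/5))*(-65) = (0 + 9/10)*(-65) = (9/10)*(-65) = -117/2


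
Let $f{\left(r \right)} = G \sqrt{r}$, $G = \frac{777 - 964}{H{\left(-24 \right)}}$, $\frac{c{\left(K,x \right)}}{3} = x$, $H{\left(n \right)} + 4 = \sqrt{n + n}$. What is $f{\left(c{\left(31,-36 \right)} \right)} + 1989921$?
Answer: $\frac{15917685}{8} + \frac{561 i \sqrt{3}}{8} \approx 1.9897 \cdot 10^{6} + 121.46 i$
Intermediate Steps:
$H{\left(n \right)} = -4 + \sqrt{2} \sqrt{n}$ ($H{\left(n \right)} = -4 + \sqrt{n + n} = -4 + \sqrt{2 n} = -4 + \sqrt{2} \sqrt{n}$)
$c{\left(K,x \right)} = 3 x$
$G = - \frac{187}{-4 + 4 i \sqrt{3}}$ ($G = \frac{777 - 964}{-4 + \sqrt{2} \sqrt{-24}} = - \frac{187}{-4 + \sqrt{2} \cdot 2 i \sqrt{6}} = - \frac{187}{-4 + 4 i \sqrt{3}} \approx 11.688 + 20.243 i$)
$f{\left(r \right)} = \sqrt{r} \left(\frac{187}{16} + \frac{187 i \sqrt{3}}{16}\right)$ ($f{\left(r \right)} = \left(\frac{187}{16} + \frac{187 i \sqrt{3}}{16}\right) \sqrt{r} = \sqrt{r} \left(\frac{187}{16} + \frac{187 i \sqrt{3}}{16}\right)$)
$f{\left(c{\left(31,-36 \right)} \right)} + 1989921 = \left(\frac{187 \sqrt{3 \left(-36\right)}}{16} + \frac{187 i \sqrt{3} \sqrt{3 \left(-36\right)}}{16}\right) + 1989921 = \left(\frac{187 \sqrt{-108}}{16} + \frac{187 i \sqrt{3} \sqrt{-108}}{16}\right) + 1989921 = \left(\frac{187 \cdot 6 i \sqrt{3}}{16} + \frac{187 i \sqrt{3} \cdot 6 i \sqrt{3}}{16}\right) + 1989921 = \left(\frac{561 i \sqrt{3}}{8} - \frac{1683}{8}\right) + 1989921 = \left(- \frac{1683}{8} + \frac{561 i \sqrt{3}}{8}\right) + 1989921 = \frac{15917685}{8} + \frac{561 i \sqrt{3}}{8}$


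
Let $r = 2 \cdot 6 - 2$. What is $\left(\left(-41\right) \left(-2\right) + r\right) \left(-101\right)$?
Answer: $-9292$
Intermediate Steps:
$r = 10$ ($r = 12 - 2 = 10$)
$\left(\left(-41\right) \left(-2\right) + r\right) \left(-101\right) = \left(\left(-41\right) \left(-2\right) + 10\right) \left(-101\right) = \left(82 + 10\right) \left(-101\right) = 92 \left(-101\right) = -9292$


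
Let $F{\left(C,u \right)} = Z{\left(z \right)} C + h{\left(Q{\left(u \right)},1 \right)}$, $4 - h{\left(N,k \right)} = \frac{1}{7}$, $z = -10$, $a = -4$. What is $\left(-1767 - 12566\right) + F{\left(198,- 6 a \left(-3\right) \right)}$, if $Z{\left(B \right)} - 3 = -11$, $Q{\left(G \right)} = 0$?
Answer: $- \frac{111392}{7} \approx -15913.0$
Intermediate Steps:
$h{\left(N,k \right)} = \frac{27}{7}$ ($h{\left(N,k \right)} = 4 - \frac{1}{7} = \frac{27}{7}$)
$Z{\left(B \right)} = -8$ ($Z{\left(B \right)} = 3 - 11 = -8$)
$F{\left(C,u \right)} = \frac{27}{7} - 8 C$ ($F{\left(C,u \right)} = - 8 C + \frac{27}{7} = \frac{27}{7} - 8 C$)
$\left(-1767 - 12566\right) + F{\left(198,- 6 a \left(-3\right) \right)} = \left(-1767 - 12566\right) + \left(\frac{27}{7} - 1584\right) = -14333 + \left(\frac{27}{7} - 1584\right) = -14333 - \frac{11061}{7} = - \frac{111392}{7}$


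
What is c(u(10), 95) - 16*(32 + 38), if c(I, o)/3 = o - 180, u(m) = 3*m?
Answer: -1375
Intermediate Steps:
c(I, o) = -540 + 3*o (c(I, o) = 3*(o - 180) = 3*(-180 + o) = -540 + 3*o)
c(u(10), 95) - 16*(32 + 38) = (-540 + 3*95) - 16*(32 + 38) = (-540 + 285) - 16*70 = -255 - 1*1120 = -255 - 1120 = -1375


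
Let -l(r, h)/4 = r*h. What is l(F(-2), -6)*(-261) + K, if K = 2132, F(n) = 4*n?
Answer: 52244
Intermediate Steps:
l(r, h) = -4*h*r (l(r, h) = -4*r*h = -4*h*r)
l(F(-2), -6)*(-261) + K = -4*(-6)*4*(-2)*(-261) + 2132 = -4*(-6)*(-8)*(-261) + 2132 = -192*(-261) + 2132 = 50112 + 2132 = 52244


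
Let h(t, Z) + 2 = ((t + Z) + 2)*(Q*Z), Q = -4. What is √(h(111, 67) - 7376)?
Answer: I*√55618 ≈ 235.83*I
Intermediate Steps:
h(t, Z) = -2 - 4*Z*(2 + Z + t) (h(t, Z) = -2 + ((t + Z) + 2)*(-4*Z) = -2 + ((Z + t) + 2)*(-4*Z) = -2 + (2 + Z + t)*(-4*Z) = -2 - 4*Z*(2 + Z + t))
√(h(111, 67) - 7376) = √((-2 - 8*67 - 4*67² - 4*67*111) - 7376) = √((-2 - 536 - 4*4489 - 29748) - 7376) = √((-2 - 536 - 17956 - 29748) - 7376) = √(-48242 - 7376) = √(-55618) = I*√55618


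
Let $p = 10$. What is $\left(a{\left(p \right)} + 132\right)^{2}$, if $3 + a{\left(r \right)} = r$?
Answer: $19321$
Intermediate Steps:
$a{\left(r \right)} = -3 + r$
$\left(a{\left(p \right)} + 132\right)^{2} = \left(\left(-3 + 10\right) + 132\right)^{2} = \left(7 + 132\right)^{2} = 139^{2} = 19321$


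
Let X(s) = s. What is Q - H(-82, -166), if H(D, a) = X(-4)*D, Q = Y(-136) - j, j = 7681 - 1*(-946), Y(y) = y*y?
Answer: 9541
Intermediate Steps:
Y(y) = y²
j = 8627 (j = 7681 + 946 = 8627)
Q = 9869 (Q = (-136)² - 1*8627 = 18496 - 8627 = 9869)
H(D, a) = -4*D
Q - H(-82, -166) = 9869 - (-4)*(-82) = 9869 - 1*328 = 9869 - 328 = 9541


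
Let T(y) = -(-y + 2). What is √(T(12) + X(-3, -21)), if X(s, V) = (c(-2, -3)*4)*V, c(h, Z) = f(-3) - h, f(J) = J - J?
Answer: I*√158 ≈ 12.57*I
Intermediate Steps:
f(J) = 0
c(h, Z) = -h (c(h, Z) = 0 - h = -h)
T(y) = -2 + y (T(y) = -(2 - y) = -2 + y)
X(s, V) = 8*V (X(s, V) = (-1*(-2)*4)*V = (2*4)*V = 8*V)
√(T(12) + X(-3, -21)) = √((-2 + 12) + 8*(-21)) = √(10 - 168) = √(-158) = I*√158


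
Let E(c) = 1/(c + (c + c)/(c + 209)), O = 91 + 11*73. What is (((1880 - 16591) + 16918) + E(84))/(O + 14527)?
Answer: 54689753/382132380 ≈ 0.14312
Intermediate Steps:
O = 894 (O = 91 + 803 = 894)
E(c) = 1/(c + 2*c/(209 + c)) (E(c) = 1/(c + (2*c)/(209 + c)) = 1/(c + 2*c/(209 + c)))
(((1880 - 16591) + 16918) + E(84))/(O + 14527) = (((1880 - 16591) + 16918) + (209 + 84)/(84*(211 + 84)))/(894 + 14527) = ((-14711 + 16918) + (1/84)*293/295)/15421 = (2207 + (1/84)*(1/295)*293)*(1/15421) = (2207 + 293/24780)*(1/15421) = (54689753/24780)*(1/15421) = 54689753/382132380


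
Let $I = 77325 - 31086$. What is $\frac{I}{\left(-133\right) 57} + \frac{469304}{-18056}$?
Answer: $- \frac{183028542}{5703439} \approx -32.091$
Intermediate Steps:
$I = 46239$
$\frac{I}{\left(-133\right) 57} + \frac{469304}{-18056} = \frac{46239}{\left(-133\right) 57} + \frac{469304}{-18056} = \frac{46239}{-7581} + 469304 \left(- \frac{1}{18056}\right) = 46239 \left(- \frac{1}{7581}\right) - \frac{58663}{2257} = - \frac{15413}{2527} - \frac{58663}{2257} = - \frac{183028542}{5703439}$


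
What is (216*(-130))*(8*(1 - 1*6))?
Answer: 1123200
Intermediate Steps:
(216*(-130))*(8*(1 - 1*6)) = -224640*(1 - 6) = -224640*(-5) = -28080*(-40) = 1123200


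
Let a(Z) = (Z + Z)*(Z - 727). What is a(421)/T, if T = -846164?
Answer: 64413/211541 ≈ 0.30449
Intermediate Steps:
a(Z) = 2*Z*(-727 + Z) (a(Z) = (2*Z)*(-727 + Z) = 2*Z*(-727 + Z))
a(421)/T = (2*421*(-727 + 421))/(-846164) = (2*421*(-306))*(-1/846164) = -257652*(-1/846164) = 64413/211541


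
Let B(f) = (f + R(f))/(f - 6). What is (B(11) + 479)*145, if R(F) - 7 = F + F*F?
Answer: 73805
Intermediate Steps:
R(F) = 7 + F + F² (R(F) = 7 + (F + F*F) = 7 + (F + F²) = 7 + F + F²)
B(f) = (7 + f² + 2*f)/(-6 + f) (B(f) = (f + (7 + f + f²))/(f - 6) = (7 + f² + 2*f)/(-6 + f))
(B(11) + 479)*145 = ((7 + 11² + 2*11)/(-6 + 11) + 479)*145 = ((7 + 121 + 22)/5 + 479)*145 = ((⅕)*150 + 479)*145 = (30 + 479)*145 = 509*145 = 73805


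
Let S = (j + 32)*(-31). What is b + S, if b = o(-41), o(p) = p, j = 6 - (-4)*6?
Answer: -1963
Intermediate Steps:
j = 30 (j = 6 - 1*(-24) = 6 + 24 = 30)
S = -1922 (S = (30 + 32)*(-31) = 62*(-31) = -1922)
b = -41
b + S = -41 - 1922 = -1963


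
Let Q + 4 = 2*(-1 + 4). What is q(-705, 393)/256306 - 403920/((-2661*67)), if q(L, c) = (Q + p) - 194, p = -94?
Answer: 17246021573/7616004637 ≈ 2.2644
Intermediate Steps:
Q = 2 (Q = -4 + 2*(-1 + 4) = -4 + 2*3 = -4 + 6 = 2)
q(L, c) = -286 (q(L, c) = (2 - 94) - 194 = -92 - 194 = -286)
q(-705, 393)/256306 - 403920/((-2661*67)) = -286/256306 - 403920/((-2661*67)) = -286*1/256306 - 403920/(-178287) = -143/128153 - 403920*(-1/178287) = -143/128153 + 134640/59429 = 17246021573/7616004637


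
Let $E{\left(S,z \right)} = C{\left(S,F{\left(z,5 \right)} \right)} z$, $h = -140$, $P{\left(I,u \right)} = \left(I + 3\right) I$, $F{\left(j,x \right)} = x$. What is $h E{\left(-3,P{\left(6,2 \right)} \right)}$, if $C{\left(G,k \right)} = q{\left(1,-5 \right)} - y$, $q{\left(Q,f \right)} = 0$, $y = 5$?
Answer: $37800$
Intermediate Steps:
$P{\left(I,u \right)} = I \left(3 + I\right)$ ($P{\left(I,u \right)} = \left(3 + I\right) I = I \left(3 + I\right)$)
$C{\left(G,k \right)} = -5$ ($C{\left(G,k \right)} = 0 - 5 = -5$)
$E{\left(S,z \right)} = - 5 z$
$h E{\left(-3,P{\left(6,2 \right)} \right)} = - 140 \left(- 5 \cdot 6 \left(3 + 6\right)\right) = - 140 \left(- 5 \cdot 6 \cdot 9\right) = - 140 \left(\left(-5\right) 54\right) = \left(-140\right) \left(-270\right) = 37800$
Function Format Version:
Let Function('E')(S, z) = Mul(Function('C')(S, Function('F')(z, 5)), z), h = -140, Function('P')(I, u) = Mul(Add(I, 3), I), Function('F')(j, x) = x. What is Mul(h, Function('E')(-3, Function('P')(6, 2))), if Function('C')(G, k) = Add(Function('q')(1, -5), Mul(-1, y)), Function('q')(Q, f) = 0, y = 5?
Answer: 37800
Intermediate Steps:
Function('P')(I, u) = Mul(I, Add(3, I)) (Function('P')(I, u) = Mul(Add(3, I), I) = Mul(I, Add(3, I)))
Function('C')(G, k) = -5 (Function('C')(G, k) = Add(0, Mul(-1, 5)) = Add(0, -5) = -5)
Function('E')(S, z) = Mul(-5, z)
Mul(h, Function('E')(-3, Function('P')(6, 2))) = Mul(-140, Mul(-5, Mul(6, Add(3, 6)))) = Mul(-140, Mul(-5, Mul(6, 9))) = Mul(-140, Mul(-5, 54)) = Mul(-140, -270) = 37800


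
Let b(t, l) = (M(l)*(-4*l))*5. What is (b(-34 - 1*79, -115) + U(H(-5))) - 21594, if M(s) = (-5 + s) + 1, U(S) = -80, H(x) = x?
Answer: -295374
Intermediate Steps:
M(s) = -4 + s
b(t, l) = -20*l*(-4 + l) (b(t, l) = ((-4 + l)*(-4*l))*5 = -4*l*(-4 + l)*5 = -20*l*(-4 + l))
(b(-34 - 1*79, -115) + U(H(-5))) - 21594 = (20*(-115)*(4 - 1*(-115)) - 80) - 21594 = (20*(-115)*(4 + 115) - 80) - 21594 = (20*(-115)*119 - 80) - 21594 = (-273700 - 80) - 21594 = -273780 - 21594 = -295374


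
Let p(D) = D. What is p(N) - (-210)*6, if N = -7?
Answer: 1253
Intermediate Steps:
p(N) - (-210)*6 = -7 - (-210)*6 = -7 - 70*(-18) = -7 + 1260 = 1253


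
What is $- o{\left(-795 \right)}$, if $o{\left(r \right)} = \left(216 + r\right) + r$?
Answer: $1374$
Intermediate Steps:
$o{\left(r \right)} = 216 + 2 r$
$- o{\left(-795 \right)} = - (216 + 2 \left(-795\right)) = - (216 - 1590) = \left(-1\right) \left(-1374\right) = 1374$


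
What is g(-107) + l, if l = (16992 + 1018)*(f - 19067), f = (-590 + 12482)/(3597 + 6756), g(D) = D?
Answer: -1184990885787/3451 ≈ -3.4338e+8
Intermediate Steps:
f = 3964/3451 (f = 11892/10353 = 11892*(1/10353) = 3964/3451 ≈ 1.1487)
l = -1184990516530/3451 (l = (16992 + 1018)*(3964/3451 - 19067) = 18010*(-65796253/3451) = -1184990516530/3451 ≈ -3.4338e+8)
g(-107) + l = -107 - 1184990516530/3451 = -1184990885787/3451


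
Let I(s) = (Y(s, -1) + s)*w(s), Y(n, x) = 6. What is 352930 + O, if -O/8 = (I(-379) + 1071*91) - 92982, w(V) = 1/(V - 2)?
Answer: 120811354/381 ≈ 3.1709e+5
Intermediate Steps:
w(V) = 1/(-2 + V)
I(s) = (6 + s)/(-2 + s)
O = -13654976/381 (O = -8*(((6 - 379)/(-2 - 379) + 1071*91) - 92982) = -8*((-373/(-381) + 97461) - 92982) = -8*((-1/381*(-373) + 97461) - 92982) = -8*((373/381 + 97461) - 92982) = -8*(37133014/381 - 92982) = -8*1706872/381 = -13654976/381 ≈ -35840.)
352930 + O = 352930 - 13654976/381 = 120811354/381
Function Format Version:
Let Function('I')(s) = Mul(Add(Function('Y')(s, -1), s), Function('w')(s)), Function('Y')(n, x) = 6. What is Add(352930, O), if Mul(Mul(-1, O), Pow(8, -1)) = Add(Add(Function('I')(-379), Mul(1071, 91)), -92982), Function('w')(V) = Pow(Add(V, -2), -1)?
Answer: Rational(120811354, 381) ≈ 3.1709e+5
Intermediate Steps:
Function('w')(V) = Pow(Add(-2, V), -1)
Function('I')(s) = Mul(Pow(Add(-2, s), -1), Add(6, s)) (Function('I')(s) = Mul(Add(6, s), Pow(Add(-2, s), -1)) = Mul(Pow(Add(-2, s), -1), Add(6, s)))
O = Rational(-13654976, 381) (O = Mul(-8, Add(Add(Mul(Pow(Add(-2, -379), -1), Add(6, -379)), Mul(1071, 91)), -92982)) = Mul(-8, Add(Add(Mul(Pow(-381, -1), -373), 97461), -92982)) = Mul(-8, Add(Add(Mul(Rational(-1, 381), -373), 97461), -92982)) = Mul(-8, Add(Add(Rational(373, 381), 97461), -92982)) = Mul(-8, Add(Rational(37133014, 381), -92982)) = Mul(-8, Rational(1706872, 381)) = Rational(-13654976, 381) ≈ -35840.)
Add(352930, O) = Add(352930, Rational(-13654976, 381)) = Rational(120811354, 381)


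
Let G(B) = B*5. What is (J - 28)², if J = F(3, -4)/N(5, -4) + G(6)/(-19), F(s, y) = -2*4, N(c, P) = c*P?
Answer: 7683984/9025 ≈ 851.41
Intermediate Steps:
G(B) = 5*B
N(c, P) = P*c
F(s, y) = -8
J = -112/95 (J = -8/((-4*5)) + (5*6)/(-19) = -8/(-20) + 30*(-1/19) = -8*(-1/20) - 30/19 = ⅖ - 30/19 = -112/95 ≈ -1.1789)
(J - 28)² = (-112/95 - 28)² = (-2772/95)² = 7683984/9025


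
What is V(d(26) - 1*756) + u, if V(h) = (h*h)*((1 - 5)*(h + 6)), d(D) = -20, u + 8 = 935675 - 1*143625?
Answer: 1855494122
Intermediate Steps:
u = 792042 (u = -8 + (935675 - 1*143625) = -8 + (935675 - 143625) = -8 + 792050 = 792042)
V(h) = h²*(-24 - 4*h) (V(h) = h²*(-4*(6 + h)) = h²*(-24 - 4*h))
V(d(26) - 1*756) + u = 4*(-20 - 1*756)²*(-6 - (-20 - 1*756)) + 792042 = 4*(-20 - 756)²*(-6 - (-20 - 756)) + 792042 = 4*(-776)²*(-6 - 1*(-776)) + 792042 = 4*602176*(-6 + 776) + 792042 = 4*602176*770 + 792042 = 1854702080 + 792042 = 1855494122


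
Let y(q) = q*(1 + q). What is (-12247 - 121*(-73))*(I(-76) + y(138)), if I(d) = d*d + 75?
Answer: -85462662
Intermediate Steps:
I(d) = 75 + d² (I(d) = d² + 75 = 75 + d²)
(-12247 - 121*(-73))*(I(-76) + y(138)) = (-12247 - 121*(-73))*((75 + (-76)²) + 138*(1 + 138)) = (-12247 + 8833)*((75 + 5776) + 138*139) = -3414*(5851 + 19182) = -3414*25033 = -85462662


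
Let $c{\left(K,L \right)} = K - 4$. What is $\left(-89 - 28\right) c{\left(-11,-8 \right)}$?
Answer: $1755$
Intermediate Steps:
$c{\left(K,L \right)} = -4 + K$
$\left(-89 - 28\right) c{\left(-11,-8 \right)} = \left(-89 - 28\right) \left(-4 - 11\right) = \left(-117\right) \left(-15\right) = 1755$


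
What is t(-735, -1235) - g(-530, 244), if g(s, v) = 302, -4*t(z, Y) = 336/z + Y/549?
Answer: -23159711/76860 ≈ -301.32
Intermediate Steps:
t(z, Y) = -84/z - Y/2196 (t(z, Y) = -(336/z + Y/549)/4 = -84/z - Y/2196)
t(-735, -1235) - g(-530, 244) = (-84/(-735) - 1/2196*(-1235)) - 1*302 = (-84*(-1/735) + 1235/2196) - 302 = (4/35 + 1235/2196) - 302 = 52009/76860 - 302 = -23159711/76860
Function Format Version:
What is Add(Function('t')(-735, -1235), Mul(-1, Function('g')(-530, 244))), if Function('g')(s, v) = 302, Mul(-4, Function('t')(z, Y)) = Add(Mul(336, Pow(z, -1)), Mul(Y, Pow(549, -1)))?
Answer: Rational(-23159711, 76860) ≈ -301.32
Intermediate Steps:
Function('t')(z, Y) = Add(Mul(-84, Pow(z, -1)), Mul(Rational(-1, 2196), Y)) (Function('t')(z, Y) = Mul(Rational(-1, 4), Add(Mul(336, Pow(z, -1)), Mul(Y, Pow(549, -1)))) = Mul(Rational(-1, 4), Add(Mul(336, Pow(z, -1)), Mul(Y, Rational(1, 549)))) = Mul(Rational(-1, 4), Add(Mul(336, Pow(z, -1)), Mul(Rational(1, 549), Y))) = Add(Mul(-84, Pow(z, -1)), Mul(Rational(-1, 2196), Y)))
Add(Function('t')(-735, -1235), Mul(-1, Function('g')(-530, 244))) = Add(Add(Mul(-84, Pow(-735, -1)), Mul(Rational(-1, 2196), -1235)), Mul(-1, 302)) = Add(Add(Mul(-84, Rational(-1, 735)), Rational(1235, 2196)), -302) = Add(Add(Rational(4, 35), Rational(1235, 2196)), -302) = Add(Rational(52009, 76860), -302) = Rational(-23159711, 76860)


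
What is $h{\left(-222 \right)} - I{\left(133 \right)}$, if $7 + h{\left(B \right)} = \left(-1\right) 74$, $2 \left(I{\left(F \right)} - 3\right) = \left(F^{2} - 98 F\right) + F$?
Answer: $-2478$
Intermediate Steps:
$I{\left(F \right)} = 3 + \frac{F^{2}}{2} - \frac{97 F}{2}$ ($I{\left(F \right)} = 3 + \frac{\left(F^{2} - 98 F\right) + F}{2} = 3 + \frac{F^{2} - 97 F}{2} = 3 + \left(\frac{F^{2}}{2} - \frac{97 F}{2}\right) = 3 + \frac{F^{2}}{2} - \frac{97 F}{2}$)
$h{\left(B \right)} = -81$ ($h{\left(B \right)} = -7 - 74 = -81$)
$h{\left(-222 \right)} - I{\left(133 \right)} = -81 - \left(3 + \frac{133^{2}}{2} - \frac{12901}{2}\right) = -81 - \left(3 + \frac{1}{2} \cdot 17689 - \frac{12901}{2}\right) = -81 - \left(3 + \frac{17689}{2} - \frac{12901}{2}\right) = -81 - 2397 = -2478$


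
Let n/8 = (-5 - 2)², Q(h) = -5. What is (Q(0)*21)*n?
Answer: -41160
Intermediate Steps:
n = 392 (n = 8*(-5 - 2)² = 8*(-7)² = 8*49 = 392)
(Q(0)*21)*n = -5*21*392 = -105*392 = -41160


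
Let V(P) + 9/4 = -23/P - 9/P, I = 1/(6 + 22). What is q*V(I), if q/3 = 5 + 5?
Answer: -53895/2 ≈ -26948.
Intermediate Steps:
I = 1/28 ≈ 0.035714
V(P) = -9/4 - 32/P (V(P) = -9/4 + (-23/P - 9/P) = -9/4 - 32/P)
q = 30 (q = 3*(5 + 5) = 3*10 = 30)
q*V(I) = 30*(-9/4 - 32/1/28) = 30*(-9/4 - 32*28) = 30*(-9/4 - 896) = 30*(-3593/4) = -53895/2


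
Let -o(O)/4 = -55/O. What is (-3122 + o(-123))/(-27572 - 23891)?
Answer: 384226/6329949 ≈ 0.060700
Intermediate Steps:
o(O) = 220/O (o(O) = -(-220)/O = 220/O)
(-3122 + o(-123))/(-27572 - 23891) = (-3122 + 220/(-123))/(-27572 - 23891) = (-3122 + 220*(-1/123))/(-51463) = (-3122 - 220/123)*(-1/51463) = -384226/123*(-1/51463) = 384226/6329949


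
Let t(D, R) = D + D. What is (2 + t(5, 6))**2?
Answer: 144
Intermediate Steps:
t(D, R) = 2*D
(2 + t(5, 6))**2 = (2 + 2*5)**2 = (2 + 10)**2 = 12**2 = 144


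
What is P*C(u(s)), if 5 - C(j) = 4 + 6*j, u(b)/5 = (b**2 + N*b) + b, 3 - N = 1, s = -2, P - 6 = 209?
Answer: 13115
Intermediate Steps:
P = 215 (P = 6 + 209 = 215)
N = 2 (N = 3 - 1*1 = 3 - 1 = 2)
u(b) = 5*b**2 + 15*b (u(b) = 5*((b**2 + 2*b) + b) = 5*(b**2 + 3*b) = 5*b**2 + 15*b)
C(j) = 1 - 6*j (C(j) = 5 - (4 + 6*j) = 5 + (-4 - 6*j) = 1 - 6*j)
P*C(u(s)) = 215*(1 - 30*(-2)*(3 - 2)) = 215*(1 - 30*(-2)) = 215*(1 - 6*(-10)) = 215*(1 + 60) = 215*61 = 13115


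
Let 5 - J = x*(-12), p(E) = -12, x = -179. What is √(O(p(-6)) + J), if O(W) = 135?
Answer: 2*I*√502 ≈ 44.811*I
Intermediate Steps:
J = -2143 (J = 5 - (-179)*(-12) = 5 - 1*2148 = 5 - 2148 = -2143)
√(O(p(-6)) + J) = √(135 - 2143) = √(-2008) = 2*I*√502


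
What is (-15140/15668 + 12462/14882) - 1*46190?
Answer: -1346275834788/29146397 ≈ -46190.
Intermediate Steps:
(-15140/15668 + 12462/14882) - 1*46190 = (-15140*1/15668 + 12462*(1/14882)) - 46190 = (-3785/3917 + 6231/7441) - 46190 = -3757358/29146397 - 46190 = -1346275834788/29146397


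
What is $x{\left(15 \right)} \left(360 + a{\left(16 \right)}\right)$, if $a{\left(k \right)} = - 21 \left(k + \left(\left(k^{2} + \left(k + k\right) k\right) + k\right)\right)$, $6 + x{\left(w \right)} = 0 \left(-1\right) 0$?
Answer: $98640$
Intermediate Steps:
$x{\left(w \right)} = -6$ ($x{\left(w \right)} = -6 + 0 \left(-1\right) 0 = -6 + 0 \cdot 0 = -6 + 0 = -6$)
$a{\left(k \right)} = - 63 k^{2} - 42 k$ ($a{\left(k \right)} = - 21 \left(k + \left(\left(k^{2} + 2 k k\right) + k\right)\right) = - 21 \left(k + \left(\left(k^{2} + 2 k^{2}\right) + k\right)\right) = - 21 \left(k + \left(3 k^{2} + k\right)\right) = - 21 \left(k + \left(k + 3 k^{2}\right)\right) = - 21 \left(2 k + 3 k^{2}\right) = - 63 k^{2} - 42 k$)
$x{\left(15 \right)} \left(360 + a{\left(16 \right)}\right) = - 6 \left(360 - 336 \left(2 + 3 \cdot 16\right)\right) = - 6 \left(360 - 336 \left(2 + 48\right)\right) = - 6 \left(360 - 336 \cdot 50\right) = - 6 \left(360 - 16800\right) = \left(-6\right) \left(-16440\right) = 98640$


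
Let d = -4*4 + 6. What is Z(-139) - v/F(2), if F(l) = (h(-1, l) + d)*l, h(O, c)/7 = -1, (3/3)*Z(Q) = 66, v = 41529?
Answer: 43773/34 ≈ 1287.4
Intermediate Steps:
Z(Q) = 66
h(O, c) = -7 (h(O, c) = 7*(-1) = -7)
d = -10 (d = -16 + 6 = -10)
F(l) = -17*l (F(l) = (-7 - 10)*l = -17*l)
Z(-139) - v/F(2) = 66 - 41529/((-17*2)) = 66 - 41529/(-34) = 66 - 41529*(-1)/34 = 66 - 1*(-41529/34) = 66 + 41529/34 = 43773/34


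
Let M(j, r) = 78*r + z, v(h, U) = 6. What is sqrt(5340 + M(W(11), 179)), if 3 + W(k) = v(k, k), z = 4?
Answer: 7*sqrt(394) ≈ 138.95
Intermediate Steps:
W(k) = 3 (W(k) = -3 + 6 = 3)
M(j, r) = 4 + 78*r (M(j, r) = 78*r + 4 = 4 + 78*r)
sqrt(5340 + M(W(11), 179)) = sqrt(5340 + (4 + 78*179)) = sqrt(5340 + (4 + 13962)) = sqrt(5340 + 13966) = sqrt(19306) = 7*sqrt(394)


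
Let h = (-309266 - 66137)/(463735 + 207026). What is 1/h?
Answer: -95823/53629 ≈ -1.7868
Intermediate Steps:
h = -53629/95823 (h = -375403/670761 = -375403*1/670761 = -53629/95823 ≈ -0.55967)
1/h = 1/(-53629/95823) = -95823/53629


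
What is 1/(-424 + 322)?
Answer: -1/102 ≈ -0.0098039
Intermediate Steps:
1/(-424 + 322) = 1/(-102) = -1/102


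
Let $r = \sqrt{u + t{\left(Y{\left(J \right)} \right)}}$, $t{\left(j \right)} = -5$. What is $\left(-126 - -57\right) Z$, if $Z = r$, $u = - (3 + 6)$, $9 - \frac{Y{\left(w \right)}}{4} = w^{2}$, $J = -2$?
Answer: $- 69 i \sqrt{14} \approx - 258.17 i$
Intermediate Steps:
$Y{\left(w \right)} = 36 - 4 w^{2}$
$u = -9$ ($u = \left(-1\right) 9 = -9$)
$r = i \sqrt{14}$ ($r = \sqrt{-9 - 5} = \sqrt{-14} = i \sqrt{14} \approx 3.7417 i$)
$Z = i \sqrt{14} \approx 3.7417 i$
$\left(-126 - -57\right) Z = \left(-126 - -57\right) i \sqrt{14} = \left(-126 + 57\right) i \sqrt{14} = - 69 i \sqrt{14}$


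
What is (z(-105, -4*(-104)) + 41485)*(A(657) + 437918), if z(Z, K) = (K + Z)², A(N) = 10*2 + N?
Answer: 60616460570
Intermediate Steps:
A(N) = 20 + N
(z(-105, -4*(-104)) + 41485)*(A(657) + 437918) = ((-4*(-104) - 105)² + 41485)*((20 + 657) + 437918) = ((416 - 105)² + 41485)*(677 + 437918) = (311² + 41485)*438595 = (96721 + 41485)*438595 = 138206*438595 = 60616460570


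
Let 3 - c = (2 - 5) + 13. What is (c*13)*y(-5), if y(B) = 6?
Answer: -546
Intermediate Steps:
c = -7 (c = 3 - ((2 - 5) + 13) = 3 - (-3 + 13) = 3 - 1*10 = 3 - 10 = -7)
(c*13)*y(-5) = -7*13*6 = -91*6 = -546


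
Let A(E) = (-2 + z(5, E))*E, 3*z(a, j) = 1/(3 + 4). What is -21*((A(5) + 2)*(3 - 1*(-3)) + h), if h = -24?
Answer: 1482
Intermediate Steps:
z(a, j) = 1/21 (z(a, j) = 1/(3*(3 + 4)) = (1/3)/7 = (1/3)*(1/7) = 1/21)
A(E) = -41*E/21 (A(E) = (-2 + 1/21)*E = -41*E/21)
-21*((A(5) + 2)*(3 - 1*(-3)) + h) = -21*((-41/21*5 + 2)*(3 - 1*(-3)) - 24) = -21*((-205/21 + 2)*(3 + 3) - 24) = -21*(-163/21*6 - 24) = -21*(-326/7 - 24) = -21*(-494/7) = 1482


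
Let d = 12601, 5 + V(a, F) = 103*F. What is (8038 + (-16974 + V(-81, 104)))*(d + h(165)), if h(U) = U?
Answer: 22608586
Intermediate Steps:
V(a, F) = -5 + 103*F
(8038 + (-16974 + V(-81, 104)))*(d + h(165)) = (8038 + (-16974 + (-5 + 103*104)))*(12601 + 165) = (8038 + (-16974 + (-5 + 10712)))*12766 = (8038 + (-16974 + 10707))*12766 = (8038 - 6267)*12766 = 1771*12766 = 22608586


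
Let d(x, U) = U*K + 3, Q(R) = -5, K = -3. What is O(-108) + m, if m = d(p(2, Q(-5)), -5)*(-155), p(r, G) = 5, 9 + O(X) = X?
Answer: -2907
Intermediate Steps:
O(X) = -9 + X
d(x, U) = 3 - 3*U (d(x, U) = U*(-3) + 3 = -3*U + 3 = 3 - 3*U)
m = -2790 (m = (3 - 3*(-5))*(-155) = (3 + 15)*(-155) = 18*(-155) = -2790)
O(-108) + m = (-9 - 108) - 2790 = -117 - 2790 = -2907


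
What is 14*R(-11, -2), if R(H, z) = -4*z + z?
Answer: 84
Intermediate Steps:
R(H, z) = -3*z
14*R(-11, -2) = 14*(-3*(-2)) = 14*6 = 84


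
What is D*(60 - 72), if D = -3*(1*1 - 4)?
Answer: -108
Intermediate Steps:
D = 9 (D = -3*(1 - 4) = -3*(-3) = 9)
D*(60 - 72) = 9*(60 - 72) = 9*(-12) = -108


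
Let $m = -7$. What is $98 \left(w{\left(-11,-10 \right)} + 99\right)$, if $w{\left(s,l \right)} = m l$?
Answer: $16562$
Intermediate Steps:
$w{\left(s,l \right)} = - 7 l$
$98 \left(w{\left(-11,-10 \right)} + 99\right) = 98 \left(\left(-7\right) \left(-10\right) + 99\right) = 98 \left(70 + 99\right) = 98 \cdot 169 = 16562$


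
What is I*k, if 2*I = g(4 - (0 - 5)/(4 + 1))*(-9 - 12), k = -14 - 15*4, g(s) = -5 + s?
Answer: 0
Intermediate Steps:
k = -74 (k = -14 - 60 = -74)
I = 0 (I = ((-5 + (4 - (0 - 5)/(4 + 1)))*(-9 - 12))/2 = ((-5 + (4 - (-5)/5))*(-21))/2 = ((-5 + (4 - 1*(-1)))*(-21))/2 = ((-5 + (4 + 1))*(-21))/2 = ((-5 + 5)*(-21))/2 = (0*(-21))/2 = (1/2)*0 = 0)
I*k = 0*(-74) = 0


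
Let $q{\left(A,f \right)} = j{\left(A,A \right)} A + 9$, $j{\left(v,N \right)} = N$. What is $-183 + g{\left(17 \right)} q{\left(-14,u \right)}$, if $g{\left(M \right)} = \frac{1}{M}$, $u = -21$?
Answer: $- \frac{2906}{17} \approx -170.94$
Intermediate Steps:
$q{\left(A,f \right)} = 9 + A^{2}$ ($q{\left(A,f \right)} = A A + 9 = A^{2} + 9 = 9 + A^{2}$)
$-183 + g{\left(17 \right)} q{\left(-14,u \right)} = -183 + \frac{9 + \left(-14\right)^{2}}{17} = -183 + \frac{9 + 196}{17} = -183 + \frac{1}{17} \cdot 205 = -183 + \frac{205}{17} = - \frac{2906}{17}$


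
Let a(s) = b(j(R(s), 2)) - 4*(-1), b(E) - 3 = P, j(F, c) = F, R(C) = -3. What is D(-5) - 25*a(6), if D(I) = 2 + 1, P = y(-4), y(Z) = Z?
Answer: -72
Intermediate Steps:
P = -4
D(I) = 3
b(E) = -1 (b(E) = 3 - 4 = -1)
a(s) = 3 (a(s) = -1 - 4*(-1) = -1 + 4 = 3)
D(-5) - 25*a(6) = 3 - 25*3 = 3 - 75 = -72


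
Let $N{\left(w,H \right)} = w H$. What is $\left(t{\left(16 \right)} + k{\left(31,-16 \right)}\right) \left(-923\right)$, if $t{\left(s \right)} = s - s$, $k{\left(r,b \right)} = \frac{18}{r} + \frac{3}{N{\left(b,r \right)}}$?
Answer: $- \frac{263055}{496} \approx -530.35$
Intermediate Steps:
$N{\left(w,H \right)} = H w$
$k{\left(r,b \right)} = \frac{18}{r} + \frac{3}{b r}$ ($k{\left(r,b \right)} = \frac{18}{r} + \frac{3}{r b} = \frac{18}{r} + \frac{3}{b r}$)
$t{\left(s \right)} = 0$
$\left(t{\left(16 \right)} + k{\left(31,-16 \right)}\right) \left(-923\right) = \left(0 + \frac{3 \left(1 + 6 \left(-16\right)\right)}{\left(-16\right) 31}\right) \left(-923\right) = \left(0 + 3 \left(- \frac{1}{16}\right) \frac{1}{31} \left(1 - 96\right)\right) \left(-923\right) = \left(0 + 3 \left(- \frac{1}{16}\right) \frac{1}{31} \left(-95\right)\right) \left(-923\right) = \left(0 + \frac{285}{496}\right) \left(-923\right) = \frac{285}{496} \left(-923\right) = - \frac{263055}{496}$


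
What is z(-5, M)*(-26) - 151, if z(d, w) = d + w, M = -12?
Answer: 291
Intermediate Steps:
z(-5, M)*(-26) - 151 = (-5 - 12)*(-26) - 151 = -17*(-26) - 151 = 442 - 151 = 291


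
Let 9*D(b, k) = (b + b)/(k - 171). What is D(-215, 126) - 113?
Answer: -9067/81 ≈ -111.94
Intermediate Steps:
D(b, k) = 2*b/(9*(-171 + k)) (D(b, k) = ((b + b)/(k - 171))/9 = ((2*b)/(-171 + k))/9 = (2*b/(-171 + k))/9 = 2*b/(9*(-171 + k)))
D(-215, 126) - 113 = (2/9)*(-215)/(-171 + 126) - 113 = (2/9)*(-215)/(-45) - 113 = (2/9)*(-215)*(-1/45) - 113 = 86/81 - 113 = -9067/81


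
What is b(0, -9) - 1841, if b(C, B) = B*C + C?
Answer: -1841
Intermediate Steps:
b(C, B) = C + B*C
b(0, -9) - 1841 = 0*(1 - 9) - 1841 = 0*(-8) - 1841 = 0 - 1841 = -1841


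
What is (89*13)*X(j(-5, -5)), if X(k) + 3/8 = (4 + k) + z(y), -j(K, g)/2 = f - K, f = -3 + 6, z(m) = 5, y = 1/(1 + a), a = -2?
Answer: -68263/8 ≈ -8532.9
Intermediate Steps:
y = -1 (y = 1/(1 - 2) = 1/(-1) = -1)
f = 3
j(K, g) = -6 + 2*K (j(K, g) = -2*(3 - K) = -6 + 2*K)
X(k) = 69/8 + k (X(k) = -3/8 + ((4 + k) + 5) = -3/8 + (9 + k) = 69/8 + k)
(89*13)*X(j(-5, -5)) = (89*13)*(69/8 + (-6 + 2*(-5))) = 1157*(69/8 + (-6 - 10)) = 1157*(69/8 - 16) = 1157*(-59/8) = -68263/8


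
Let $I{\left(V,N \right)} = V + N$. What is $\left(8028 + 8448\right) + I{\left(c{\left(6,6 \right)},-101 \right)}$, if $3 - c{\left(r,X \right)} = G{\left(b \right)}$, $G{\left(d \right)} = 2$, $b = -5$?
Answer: $16376$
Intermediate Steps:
$c{\left(r,X \right)} = 1$ ($c{\left(r,X \right)} = 3 - 2 = 1$)
$I{\left(V,N \right)} = N + V$
$\left(8028 + 8448\right) + I{\left(c{\left(6,6 \right)},-101 \right)} = \left(8028 + 8448\right) + \left(-101 + 1\right) = 16476 - 100 = 16376$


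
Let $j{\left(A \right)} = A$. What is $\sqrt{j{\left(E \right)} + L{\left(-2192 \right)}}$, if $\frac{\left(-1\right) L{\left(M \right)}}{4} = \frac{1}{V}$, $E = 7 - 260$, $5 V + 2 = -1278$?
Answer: $\frac{3 i \sqrt{1799}}{8} \approx 15.905 i$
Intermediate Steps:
$V = -256$ ($V = - \frac{2}{5} + \frac{1}{5} \left(-1278\right) = - \frac{2}{5} - \frac{1278}{5} = -256$)
$E = -253$ ($E = 7 - 260 = -253$)
$L{\left(M \right)} = \frac{1}{64}$ ($L{\left(M \right)} = - \frac{4}{-256} = \left(-4\right) \left(- \frac{1}{256}\right) = \frac{1}{64}$)
$\sqrt{j{\left(E \right)} + L{\left(-2192 \right)}} = \sqrt{-253 + \frac{1}{64}} = \sqrt{- \frac{16191}{64}} = \frac{3 i \sqrt{1799}}{8}$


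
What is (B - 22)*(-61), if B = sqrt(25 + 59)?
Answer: 1342 - 122*sqrt(21) ≈ 782.93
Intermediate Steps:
B = 2*sqrt(21) (B = sqrt(84) = 2*sqrt(21) ≈ 9.1651)
(B - 22)*(-61) = (2*sqrt(21) - 22)*(-61) = (-22 + 2*sqrt(21))*(-61) = 1342 - 122*sqrt(21)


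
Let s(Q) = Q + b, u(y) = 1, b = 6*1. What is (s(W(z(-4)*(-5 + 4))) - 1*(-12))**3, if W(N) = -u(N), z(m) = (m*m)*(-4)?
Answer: 4913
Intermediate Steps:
z(m) = -4*m**2 (z(m) = m**2*(-4) = -4*m**2)
b = 6
W(N) = -1 (W(N) = -1*1 = -1)
s(Q) = 6 + Q (s(Q) = Q + 6 = 6 + Q)
(s(W(z(-4)*(-5 + 4))) - 1*(-12))**3 = ((6 - 1) - 1*(-12))**3 = (5 + 12)**3 = 17**3 = 4913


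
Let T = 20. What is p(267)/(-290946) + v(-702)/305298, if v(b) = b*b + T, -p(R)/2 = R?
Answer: 11962350053/7402102659 ≈ 1.6161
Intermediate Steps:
p(R) = -2*R
v(b) = 20 + b² (v(b) = b*b + 20 = b² + 20 = 20 + b²)
p(267)/(-290946) + v(-702)/305298 = -2*267/(-290946) + (20 + (-702)²)/305298 = -534*(-1/290946) + (20 + 492804)*(1/305298) = 89/48491 + 492824*(1/305298) = 89/48491 + 246412/152649 = 11962350053/7402102659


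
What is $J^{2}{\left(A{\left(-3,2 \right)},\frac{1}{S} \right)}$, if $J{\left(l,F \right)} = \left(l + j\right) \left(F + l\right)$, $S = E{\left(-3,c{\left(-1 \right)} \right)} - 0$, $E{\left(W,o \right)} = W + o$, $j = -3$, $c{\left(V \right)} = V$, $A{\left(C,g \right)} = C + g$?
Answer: $25$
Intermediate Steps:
$S = -4$ ($S = \left(-3 - 1\right) - 0 = -4 + 0 = -4$)
$J{\left(l,F \right)} = \left(-3 + l\right) \left(F + l\right)$ ($J{\left(l,F \right)} = \left(l - 3\right) \left(F + l\right) = \left(-3 + l\right) \left(F + l\right)$)
$J^{2}{\left(A{\left(-3,2 \right)},\frac{1}{S} \right)} = \left(\left(-3 + 2\right)^{2} - \frac{3}{-4} - 3 \left(-3 + 2\right) + \frac{-3 + 2}{-4}\right)^{2} = \left(\left(-1\right)^{2} - - \frac{3}{4} - -3 - - \frac{1}{4}\right)^{2} = \left(1 + \frac{3}{4} + 3 + \frac{1}{4}\right)^{2} = 5^{2} = 25$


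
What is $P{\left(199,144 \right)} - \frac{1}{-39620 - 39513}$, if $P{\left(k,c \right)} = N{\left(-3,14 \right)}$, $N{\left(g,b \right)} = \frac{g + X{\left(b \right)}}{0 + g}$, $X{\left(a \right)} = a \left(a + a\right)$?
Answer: $- \frac{30782734}{237399} \approx -129.67$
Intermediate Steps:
$X{\left(a \right)} = 2 a^{2}$ ($X{\left(a \right)} = a 2 a = 2 a^{2}$)
$N{\left(g,b \right)} = \frac{g + 2 b^{2}}{g}$ ($N{\left(g,b \right)} = \frac{g + 2 b^{2}}{0 + g} = \frac{g + 2 b^{2}}{g}$)
$P{\left(k,c \right)} = - \frac{389}{3}$ ($P{\left(k,c \right)} = \frac{-3 + 2 \cdot 14^{2}}{-3} = - \frac{-3 + 2 \cdot 196}{3} = - \frac{-3 + 392}{3} = \left(- \frac{1}{3}\right) 389 = - \frac{389}{3}$)
$P{\left(199,144 \right)} - \frac{1}{-39620 - 39513} = - \frac{389}{3} - \frac{1}{-39620 - 39513} = - \frac{389}{3} - \frac{1}{-79133} = - \frac{389}{3} - - \frac{1}{79133} = - \frac{389}{3} + \frac{1}{79133} = - \frac{30782734}{237399}$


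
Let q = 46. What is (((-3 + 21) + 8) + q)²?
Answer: 5184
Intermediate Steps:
(((-3 + 21) + 8) + q)² = (((-3 + 21) + 8) + 46)² = ((18 + 8) + 46)² = (26 + 46)² = 72² = 5184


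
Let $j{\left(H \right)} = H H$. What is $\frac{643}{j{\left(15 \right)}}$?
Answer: $\frac{643}{225} \approx 2.8578$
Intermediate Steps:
$j{\left(H \right)} = H^{2}$
$\frac{643}{j{\left(15 \right)}} = \frac{643}{15^{2}} = \frac{643}{225}$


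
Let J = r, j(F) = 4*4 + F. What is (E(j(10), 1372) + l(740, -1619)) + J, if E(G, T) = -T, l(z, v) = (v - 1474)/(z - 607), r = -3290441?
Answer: -437814222/133 ≈ -3.2918e+6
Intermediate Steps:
j(F) = 16 + F
l(z, v) = (-1474 + v)/(-607 + z)
J = -3290441
(E(j(10), 1372) + l(740, -1619)) + J = (-1*1372 + (-1474 - 1619)/(-607 + 740)) - 3290441 = (-1372 - 3093/133) - 3290441 = -185569/133 - 3290441 = -437814222/133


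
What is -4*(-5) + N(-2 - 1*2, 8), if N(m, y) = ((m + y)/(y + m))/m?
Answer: 79/4 ≈ 19.750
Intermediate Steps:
N(m, y) = 1/m (N(m, y) = ((m + y)/(m + y))/m = 1/m)
-4*(-5) + N(-2 - 1*2, 8) = -4*(-5) + 1/(-2 - 1*2) = 20 + 1/(-2 - 2) = 20 + 1/(-4) = 20 - ¼ = 79/4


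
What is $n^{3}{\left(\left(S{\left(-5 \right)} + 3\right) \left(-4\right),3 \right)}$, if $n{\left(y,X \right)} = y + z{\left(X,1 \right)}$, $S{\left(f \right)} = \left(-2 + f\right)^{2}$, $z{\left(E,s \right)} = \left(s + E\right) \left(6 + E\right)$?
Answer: $-5088448$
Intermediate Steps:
$z{\left(E,s \right)} = \left(6 + E\right) \left(E + s\right)$ ($z{\left(E,s \right)} = \left(E + s\right) \left(6 + E\right) = \left(6 + E\right) \left(E + s\right)$)
$n{\left(y,X \right)} = 6 + y + X^{2} + 7 X$ ($n{\left(y,X \right)} = y + \left(X^{2} + 6 X + 6 \cdot 1 + X 1\right) = y + \left(X^{2} + 6 X + 6 + X\right) = y + \left(6 + X^{2} + 7 X\right) = 6 + y + X^{2} + 7 X$)
$n^{3}{\left(\left(S{\left(-5 \right)} + 3\right) \left(-4\right),3 \right)} = \left(6 + \left(\left(-2 - 5\right)^{2} + 3\right) \left(-4\right) + 3^{2} + 7 \cdot 3\right)^{3} = \left(6 + \left(\left(-7\right)^{2} + 3\right) \left(-4\right) + 9 + 21\right)^{3} = \left(6 + \left(49 + 3\right) \left(-4\right) + 9 + 21\right)^{3} = \left(6 + 52 \left(-4\right) + 9 + 21\right)^{3} = \left(6 - 208 + 9 + 21\right)^{3} = \left(-172\right)^{3} = -5088448$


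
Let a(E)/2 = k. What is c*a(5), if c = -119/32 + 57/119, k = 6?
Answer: -37011/952 ≈ -38.877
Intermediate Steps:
c = -12337/3808 (c = -119*1/32 + 57*(1/119) = -119/32 + 57/119 = -12337/3808 ≈ -3.2398)
a(E) = 12 (a(E) = 2*6 = 12)
c*a(5) = -12337/3808*12 = -37011/952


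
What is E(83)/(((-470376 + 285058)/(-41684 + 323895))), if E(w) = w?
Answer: -23423513/185318 ≈ -126.40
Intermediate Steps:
E(83)/(((-470376 + 285058)/(-41684 + 323895))) = 83/(((-470376 + 285058)/(-41684 + 323895))) = 83/((-185318/282211)) = 83/((-185318*1/282211)) = 83/(-185318/282211) = 83*(-282211/185318) = -23423513/185318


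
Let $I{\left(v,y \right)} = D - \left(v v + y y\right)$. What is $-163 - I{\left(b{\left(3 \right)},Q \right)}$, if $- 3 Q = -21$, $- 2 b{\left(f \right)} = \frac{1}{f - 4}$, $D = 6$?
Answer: $- \frac{479}{4} \approx -119.75$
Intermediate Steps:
$b{\left(f \right)} = - \frac{1}{2 \left(-4 + f\right)}$ ($b{\left(f \right)} = - \frac{1}{2 \left(f - 4\right)} = - \frac{1}{2 \left(-4 + f\right)}$)
$Q = 7$ ($Q = \left(- \frac{1}{3}\right) \left(-21\right) = 7$)
$I{\left(v,y \right)} = 6 - v^{2} - y^{2}$ ($I{\left(v,y \right)} = 6 - \left(v v + y y\right) = 6 - \left(v^{2} + y^{2}\right) = 6 - v^{2} - y^{2}$)
$-163 - I{\left(b{\left(3 \right)},Q \right)} = -163 - \left(6 - \left(- \frac{1}{-8 + 2 \cdot 3}\right)^{2} - 7^{2}\right) = -163 - \left(6 - \left(- \frac{1}{-8 + 6}\right)^{2} - 49\right) = -163 - \left(6 - \left(- \frac{1}{-2}\right)^{2} - 49\right) = -163 - \left(6 - \left(\left(-1\right) \left(- \frac{1}{2}\right)\right)^{2} - 49\right) = -163 - \left(6 - \left(\frac{1}{2}\right)^{2} - 49\right) = -163 - \left(6 - \frac{1}{4} - 49\right) = -163 - - \frac{173}{4} = -163 + \frac{173}{4} = - \frac{479}{4}$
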